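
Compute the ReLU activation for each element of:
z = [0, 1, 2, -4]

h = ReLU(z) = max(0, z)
h = [0, 1, 2, 0]

ReLU applied element-wise: max(0,0)=0, max(0,1)=1, max(0,2)=2, max(0,-4)=0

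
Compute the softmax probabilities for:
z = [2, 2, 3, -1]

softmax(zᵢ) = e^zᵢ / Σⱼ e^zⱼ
p = [0.2097, 0.2097, 0.5701, 0.0104]

exp(z) = [7.389, 7.389, 20.09, 0.3679]
Sum = 35.23
p = [0.2097, 0.2097, 0.5701, 0.0104]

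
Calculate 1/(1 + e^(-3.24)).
0.9623

sigmoid(3.24) = 1/(1 + e^(-3.24)) = 1/(1 + 0.03916) = 0.9623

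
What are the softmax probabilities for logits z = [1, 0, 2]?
p = [0.2447, 0.09, 0.6652]

exp(z) = [2.718, 1, 7.389]
Sum = 11.11
p = [0.2447, 0.09, 0.6652]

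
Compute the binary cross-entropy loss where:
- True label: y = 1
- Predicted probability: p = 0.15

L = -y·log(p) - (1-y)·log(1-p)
L = 1.897

L = -1·log(0.15) - 0·log(0.85) = -log(0.15) = 1.897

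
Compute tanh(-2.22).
-0.9767

tanh(-2.22) = (e^(-2.22) - e^(2.22))/(e^(-2.22) + e^(2.22)) = -0.9767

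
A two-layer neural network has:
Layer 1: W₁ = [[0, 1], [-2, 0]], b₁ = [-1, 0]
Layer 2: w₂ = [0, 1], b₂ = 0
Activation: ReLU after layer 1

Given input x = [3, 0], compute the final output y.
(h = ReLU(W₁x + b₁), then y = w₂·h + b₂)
y = 0

Layer 1 pre-activation: z₁ = [-1, -6]
After ReLU: h = [0, 0]
Layer 2 output: y = 0×0 + 1×0 + 0 = 0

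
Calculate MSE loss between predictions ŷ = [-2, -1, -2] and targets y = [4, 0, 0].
MSE = 13.67

MSE = (1/3)((-2-4)² + (-1-0)² + (-2-0)²) = (1/3)(36 + 1 + 4) = 13.67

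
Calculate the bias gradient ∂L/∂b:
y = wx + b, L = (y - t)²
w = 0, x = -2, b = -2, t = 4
∂L/∂b = -12

y = wx + b = (0)(-2) + -2 = -2
∂L/∂y = 2(y - t) = 2(-2 - 4) = -12
∂y/∂b = 1
∂L/∂b = ∂L/∂y · ∂y/∂b = -12 × 1 = -12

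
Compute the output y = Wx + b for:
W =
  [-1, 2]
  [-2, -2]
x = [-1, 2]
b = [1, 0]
y = [6, -2]

Wx = [-1×-1 + 2×2, -2×-1 + -2×2]
   = [5, -2]
y = Wx + b = [5 + 1, -2 + 0] = [6, -2]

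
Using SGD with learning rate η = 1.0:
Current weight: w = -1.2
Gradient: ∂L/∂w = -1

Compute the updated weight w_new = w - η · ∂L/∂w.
w_new = -0.2

w_new = w - η·∂L/∂w = -1.2 - 1.0×(-1) = -1.2 - (-1) = -0.2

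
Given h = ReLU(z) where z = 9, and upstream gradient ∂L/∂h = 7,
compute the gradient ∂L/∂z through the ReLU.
∂L/∂z = 7

h = ReLU(9) = 9
Since z > 0: ∂h/∂z = 1
∂L/∂z = ∂L/∂h · ∂h/∂z = 7 × 1 = 7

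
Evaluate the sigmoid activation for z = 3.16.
0.9593

sigmoid(3.16) = 1/(1 + e^(-3.16)) = 1/(1 + 0.04243) = 0.9593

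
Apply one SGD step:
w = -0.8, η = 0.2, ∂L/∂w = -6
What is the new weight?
w_new = 0.4

w_new = w - η·∂L/∂w = -0.8 - 0.2×(-6) = -0.8 - (-1.2) = 0.4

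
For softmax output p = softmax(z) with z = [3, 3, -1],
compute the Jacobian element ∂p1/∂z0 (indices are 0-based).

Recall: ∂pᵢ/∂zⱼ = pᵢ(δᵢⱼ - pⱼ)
∂p1/∂z0 = -0.2455

p = softmax(z) = [0.4955, 0.4955, 0.009075]
p1 = 0.4955, p0 = 0.4955

∂p1/∂z0 = -p1 × p0 = -0.4955 × 0.4955 = -0.2455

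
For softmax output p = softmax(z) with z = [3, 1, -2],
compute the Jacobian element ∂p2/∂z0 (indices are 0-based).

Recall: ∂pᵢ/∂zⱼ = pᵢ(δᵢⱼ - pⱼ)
∂p2/∂z0 = -0.005166

p = softmax(z) = [0.8756, 0.1185, 0.0059]
p2 = 0.0059, p0 = 0.8756

∂p2/∂z0 = -p2 × p0 = -0.0059 × 0.8756 = -0.005166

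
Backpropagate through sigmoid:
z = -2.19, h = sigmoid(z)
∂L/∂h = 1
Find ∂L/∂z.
∂L/∂z = 0.09052

σ(-2.19) = 0.1007
σ'(-2.19) = σ(-2.19)(1 - σ(-2.19)) = 0.1007 × 0.8993 = 0.09052
∂L/∂z = ∂L/∂h · σ'(z) = 1 × 0.09052 = 0.09052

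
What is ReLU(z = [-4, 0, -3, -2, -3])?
h = [0, 0, 0, 0, 0]

ReLU applied element-wise: max(0,-4)=0, max(0,0)=0, max(0,-3)=0, max(0,-2)=0, max(0,-3)=0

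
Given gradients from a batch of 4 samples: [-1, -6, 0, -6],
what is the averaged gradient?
Average gradient = -3.25

Average = (1/4)(-1 + -6 + 0 + -6) = -13/4 = -3.25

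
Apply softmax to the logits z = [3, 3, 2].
p = [0.4223, 0.4223, 0.1554]

exp(z) = [20.09, 20.09, 7.389]
Sum = 47.56
p = [0.4223, 0.4223, 0.1554]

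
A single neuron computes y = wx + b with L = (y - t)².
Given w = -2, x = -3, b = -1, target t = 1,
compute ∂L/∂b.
∂L/∂b = 8

y = wx + b = (-2)(-3) + -1 = 5
∂L/∂y = 2(y - t) = 2(5 - 1) = 8
∂y/∂b = 1
∂L/∂b = ∂L/∂y · ∂y/∂b = 8 × 1 = 8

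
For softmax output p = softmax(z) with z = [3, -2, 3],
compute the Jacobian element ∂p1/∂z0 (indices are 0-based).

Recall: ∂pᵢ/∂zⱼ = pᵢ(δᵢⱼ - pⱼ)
∂p1/∂z0 = -0.001673

p = softmax(z) = [0.4983, 0.003358, 0.4983]
p1 = 0.003358, p0 = 0.4983

∂p1/∂z0 = -p1 × p0 = -0.003358 × 0.4983 = -0.001673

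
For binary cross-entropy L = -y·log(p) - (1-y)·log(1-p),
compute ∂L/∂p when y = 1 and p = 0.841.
∂L/∂p = -1.189

∂L/∂p = -y/p + (1-y)/(1-p) = -1/0.841 + 0 = -1.189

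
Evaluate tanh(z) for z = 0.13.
0.1293

tanh(0.13) = (e^(0.13) - e^(-0.13))/(e^(0.13) + e^(-0.13)) = 0.1293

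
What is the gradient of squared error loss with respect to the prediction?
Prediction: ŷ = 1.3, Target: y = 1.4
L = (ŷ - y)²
∂L/∂ŷ = -0.2

∂L/∂ŷ = 2(ŷ - y) = 2(1.3 - 1.4) = 2(-0.1) = -0.2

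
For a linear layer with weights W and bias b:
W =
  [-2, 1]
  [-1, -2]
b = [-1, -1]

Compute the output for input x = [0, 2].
y = [1, -5]

Wx = [-2×0 + 1×2, -1×0 + -2×2]
   = [2, -4]
y = Wx + b = [2 + -1, -4 + -1] = [1, -5]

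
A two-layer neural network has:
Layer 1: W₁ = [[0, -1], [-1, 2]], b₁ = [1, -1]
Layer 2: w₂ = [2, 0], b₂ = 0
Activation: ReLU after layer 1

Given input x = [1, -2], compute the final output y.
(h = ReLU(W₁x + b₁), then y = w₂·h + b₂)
y = 6

Layer 1 pre-activation: z₁ = [3, -6]
After ReLU: h = [3, 0]
Layer 2 output: y = 2×3 + 0×0 + 0 = 6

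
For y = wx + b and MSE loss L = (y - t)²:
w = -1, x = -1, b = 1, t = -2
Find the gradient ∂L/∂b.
∂L/∂b = 8

y = wx + b = (-1)(-1) + 1 = 2
∂L/∂y = 2(y - t) = 2(2 - -2) = 8
∂y/∂b = 1
∂L/∂b = ∂L/∂y · ∂y/∂b = 8 × 1 = 8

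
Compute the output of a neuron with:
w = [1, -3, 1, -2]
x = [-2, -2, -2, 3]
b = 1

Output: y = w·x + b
y = -3

y = (1)(-2) + (-3)(-2) + (1)(-2) + (-2)(3) + 1 = -3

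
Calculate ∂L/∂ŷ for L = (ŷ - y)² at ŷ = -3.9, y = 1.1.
∂L/∂ŷ = -10.0

∂L/∂ŷ = 2(ŷ - y) = 2(-3.9 - 1.1) = 2(-5.0) = -10.0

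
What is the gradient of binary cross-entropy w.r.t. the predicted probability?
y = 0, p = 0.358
∂L/∂p = 1.558

∂L/∂p = -y/p + (1-y)/(1-p) = 0 + 1/0.642 = 1.558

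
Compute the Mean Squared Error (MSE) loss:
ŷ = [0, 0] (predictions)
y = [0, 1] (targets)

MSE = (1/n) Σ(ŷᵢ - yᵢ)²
MSE = 0.5

MSE = (1/2)((0-0)² + (0-1)²) = (1/2)(0 + 1) = 0.5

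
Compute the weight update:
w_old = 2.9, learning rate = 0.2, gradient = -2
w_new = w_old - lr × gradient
w_new = 3.3

w_new = w - η·∂L/∂w = 2.9 - 0.2×(-2) = 2.9 - (-0.4) = 3.3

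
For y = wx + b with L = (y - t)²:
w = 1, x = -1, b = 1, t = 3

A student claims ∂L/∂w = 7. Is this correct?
Incorrect

y = (1)(-1) + 1 = 0
∂L/∂y = 2(y - t) = 2(0 - 3) = -6
∂y/∂w = x = -1
∂L/∂w = -6 × -1 = 6

Claimed value: 7
Incorrect: The correct gradient is 6.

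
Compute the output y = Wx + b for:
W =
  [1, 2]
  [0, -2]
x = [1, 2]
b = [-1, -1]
y = [4, -5]

Wx = [1×1 + 2×2, 0×1 + -2×2]
   = [5, -4]
y = Wx + b = [5 + -1, -4 + -1] = [4, -5]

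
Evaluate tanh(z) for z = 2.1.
0.9705

tanh(2.1) = (e^(2.1) - e^(-2.1))/(e^(2.1) + e^(-2.1)) = 0.9705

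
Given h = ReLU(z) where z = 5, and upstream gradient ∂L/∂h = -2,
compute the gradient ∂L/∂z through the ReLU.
∂L/∂z = -2

h = ReLU(5) = 5
Since z > 0: ∂h/∂z = 1
∂L/∂z = ∂L/∂h · ∂h/∂z = -2 × 1 = -2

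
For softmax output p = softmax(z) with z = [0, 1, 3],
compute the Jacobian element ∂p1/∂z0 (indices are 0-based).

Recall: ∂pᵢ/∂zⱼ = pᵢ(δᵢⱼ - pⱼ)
∂p1/∂z0 = -0.004797

p = softmax(z) = [0.04201, 0.1142, 0.8438]
p1 = 0.1142, p0 = 0.04201

∂p1/∂z0 = -p1 × p0 = -0.1142 × 0.04201 = -0.004797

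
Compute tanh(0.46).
0.4301

tanh(0.46) = (e^(0.46) - e^(-0.46))/(e^(0.46) + e^(-0.46)) = 0.4301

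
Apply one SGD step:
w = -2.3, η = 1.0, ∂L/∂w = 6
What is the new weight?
w_new = -8.3

w_new = w - η·∂L/∂w = -2.3 - 1.0×(6) = -2.3 - (6) = -8.3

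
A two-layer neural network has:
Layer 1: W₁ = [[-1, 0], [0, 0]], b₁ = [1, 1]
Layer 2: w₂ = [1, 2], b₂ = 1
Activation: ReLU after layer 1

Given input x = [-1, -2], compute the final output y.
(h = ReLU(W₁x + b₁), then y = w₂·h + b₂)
y = 5

Layer 1 pre-activation: z₁ = [2, 1]
After ReLU: h = [2, 1]
Layer 2 output: y = 1×2 + 2×1 + 1 = 5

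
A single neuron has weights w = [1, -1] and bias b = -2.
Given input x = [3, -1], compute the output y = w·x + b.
y = 2

y = (1)(3) + (-1)(-1) + -2 = 2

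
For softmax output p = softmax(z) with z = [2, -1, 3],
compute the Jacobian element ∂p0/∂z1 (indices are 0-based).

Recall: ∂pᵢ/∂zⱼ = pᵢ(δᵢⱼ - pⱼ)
∂p0/∂z1 = -0.003507

p = softmax(z) = [0.2654, 0.01321, 0.7214]
p0 = 0.2654, p1 = 0.01321

∂p0/∂z1 = -p0 × p1 = -0.2654 × 0.01321 = -0.003507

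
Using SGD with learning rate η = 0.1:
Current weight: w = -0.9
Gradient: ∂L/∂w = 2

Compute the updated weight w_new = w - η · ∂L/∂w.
w_new = -1.1

w_new = w - η·∂L/∂w = -0.9 - 0.1×(2) = -0.9 - (0.2) = -1.1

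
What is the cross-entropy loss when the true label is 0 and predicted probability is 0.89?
L = 2.207

L = -0·log(0.89) - 1·log(0.11) = -log(0.11) = 2.207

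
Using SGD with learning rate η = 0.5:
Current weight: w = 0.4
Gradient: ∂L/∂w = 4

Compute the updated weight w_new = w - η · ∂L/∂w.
w_new = -1.6

w_new = w - η·∂L/∂w = 0.4 - 0.5×(4) = 0.4 - (2) = -1.6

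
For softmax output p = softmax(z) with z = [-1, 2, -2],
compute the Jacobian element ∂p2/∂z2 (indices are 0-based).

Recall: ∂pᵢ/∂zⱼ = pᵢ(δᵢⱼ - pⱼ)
∂p2/∂z2 = 0.01685

p = softmax(z) = [0.04661, 0.9362, 0.01715]
p2 = 0.01715

∂p2/∂z2 = p2(1 - p2) = 0.01715 × (1 - 0.01715) = 0.01685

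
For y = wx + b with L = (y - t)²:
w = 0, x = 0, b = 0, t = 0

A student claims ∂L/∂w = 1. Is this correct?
Incorrect

y = (0)(0) + 0 = 0
∂L/∂y = 2(y - t) = 2(0 - 0) = 0
∂y/∂w = x = 0
∂L/∂w = 0 × 0 = 0

Claimed value: 1
Incorrect: The correct gradient is 0.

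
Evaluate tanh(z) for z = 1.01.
0.7658

tanh(1.01) = (e^(1.01) - e^(-1.01))/(e^(1.01) + e^(-1.01)) = 0.7658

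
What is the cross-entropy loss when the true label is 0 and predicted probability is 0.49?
L = 0.6733

L = -0·log(0.49) - 1·log(0.51) = -log(0.51) = 0.6733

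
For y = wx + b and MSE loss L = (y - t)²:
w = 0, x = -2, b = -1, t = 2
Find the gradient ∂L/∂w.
∂L/∂w = 12

y = wx + b = (0)(-2) + -1 = -1
∂L/∂y = 2(y - t) = 2(-1 - 2) = -6
∂y/∂w = x = -2
∂L/∂w = ∂L/∂y · ∂y/∂w = -6 × -2 = 12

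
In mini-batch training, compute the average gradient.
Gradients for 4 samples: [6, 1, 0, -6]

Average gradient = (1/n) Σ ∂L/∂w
Average gradient = 0.25

Average = (1/4)(6 + 1 + 0 + -6) = 1/4 = 0.25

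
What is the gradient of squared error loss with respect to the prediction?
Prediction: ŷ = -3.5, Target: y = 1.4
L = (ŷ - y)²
∂L/∂ŷ = -9.8

∂L/∂ŷ = 2(ŷ - y) = 2(-3.5 - 1.4) = 2(-4.9) = -9.8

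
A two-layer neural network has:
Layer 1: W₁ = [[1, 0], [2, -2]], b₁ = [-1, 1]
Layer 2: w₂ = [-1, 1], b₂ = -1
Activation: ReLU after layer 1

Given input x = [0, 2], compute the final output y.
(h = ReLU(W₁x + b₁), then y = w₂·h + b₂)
y = -1

Layer 1 pre-activation: z₁ = [-1, -3]
After ReLU: h = [0, 0]
Layer 2 output: y = -1×0 + 1×0 + -1 = -1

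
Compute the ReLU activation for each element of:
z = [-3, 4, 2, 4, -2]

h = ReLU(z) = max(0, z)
h = [0, 4, 2, 4, 0]

ReLU applied element-wise: max(0,-3)=0, max(0,4)=4, max(0,2)=2, max(0,4)=4, max(0,-2)=0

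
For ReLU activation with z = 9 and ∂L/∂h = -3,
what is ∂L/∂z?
∂L/∂z = -3

h = ReLU(9) = 9
Since z > 0: ∂h/∂z = 1
∂L/∂z = ∂L/∂h · ∂h/∂z = -3 × 1 = -3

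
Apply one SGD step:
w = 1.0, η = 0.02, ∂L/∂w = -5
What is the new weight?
w_new = 1.1

w_new = w - η·∂L/∂w = 1.0 - 0.02×(-5) = 1.0 - (-0.1) = 1.1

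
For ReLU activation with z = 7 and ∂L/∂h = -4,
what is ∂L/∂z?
∂L/∂z = -4

h = ReLU(7) = 7
Since z > 0: ∂h/∂z = 1
∂L/∂z = ∂L/∂h · ∂h/∂z = -4 × 1 = -4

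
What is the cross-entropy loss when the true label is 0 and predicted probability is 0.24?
L = 0.2744

L = -0·log(0.24) - 1·log(0.76) = -log(0.76) = 0.2744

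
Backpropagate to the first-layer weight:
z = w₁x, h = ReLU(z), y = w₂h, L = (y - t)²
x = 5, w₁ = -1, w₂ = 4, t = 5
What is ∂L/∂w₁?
∂L/∂w₁ = 0

Forward pass:
z = w₁x = -1×5 = -5
h = ReLU(-5) = 0
y = w₂h = 4×0 = 0

Backward pass:
∂L/∂y = 2(y - t) = 2(0 - 5) = -10
∂y/∂h = w₂ = 4
∂h/∂z = 0 (ReLU derivative)
∂z/∂w₁ = x = 5

∂L/∂w₁ = -10 × 4 × 0 × 5 = 0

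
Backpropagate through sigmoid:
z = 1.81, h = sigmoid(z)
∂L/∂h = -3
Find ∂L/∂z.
∂L/∂z = -0.3626

σ(1.81) = 0.8594
σ'(1.81) = σ(1.81)(1 - σ(1.81)) = 0.8594 × 0.1406 = 0.1209
∂L/∂z = ∂L/∂h · σ'(z) = -3 × 0.1209 = -0.3626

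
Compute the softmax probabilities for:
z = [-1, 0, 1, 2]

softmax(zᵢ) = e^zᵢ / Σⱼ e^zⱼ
p = [0.0321, 0.0871, 0.2369, 0.6439]

exp(z) = [0.3679, 1, 2.718, 7.389]
Sum = 11.48
p = [0.0321, 0.0871, 0.2369, 0.6439]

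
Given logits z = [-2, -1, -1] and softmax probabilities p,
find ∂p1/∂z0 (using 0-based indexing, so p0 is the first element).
∂p1/∂z0 = -0.06561

p = softmax(z) = [0.1554, 0.4223, 0.4223]
p1 = 0.4223, p0 = 0.1554

∂p1/∂z0 = -p1 × p0 = -0.4223 × 0.1554 = -0.06561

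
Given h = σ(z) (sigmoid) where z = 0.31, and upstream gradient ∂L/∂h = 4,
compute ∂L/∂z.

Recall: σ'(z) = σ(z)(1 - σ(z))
∂L/∂z = 0.9764

σ(0.31) = 0.5769
σ'(0.31) = σ(0.31)(1 - σ(0.31)) = 0.5769 × 0.4231 = 0.2441
∂L/∂z = ∂L/∂h · σ'(z) = 4 × 0.2441 = 0.9764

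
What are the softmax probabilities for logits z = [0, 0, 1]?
p = [0.2119, 0.2119, 0.5761]

exp(z) = [1, 1, 2.718]
Sum = 4.718
p = [0.2119, 0.2119, 0.5761]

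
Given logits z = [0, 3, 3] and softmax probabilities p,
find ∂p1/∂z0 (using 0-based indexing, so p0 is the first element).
∂p1/∂z0 = -0.01185

p = softmax(z) = [0.02429, 0.4879, 0.4879]
p1 = 0.4879, p0 = 0.02429

∂p1/∂z0 = -p1 × p0 = -0.4879 × 0.02429 = -0.01185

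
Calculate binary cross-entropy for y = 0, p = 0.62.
L = 0.9676

L = -0·log(0.62) - 1·log(0.38) = -log(0.38) = 0.9676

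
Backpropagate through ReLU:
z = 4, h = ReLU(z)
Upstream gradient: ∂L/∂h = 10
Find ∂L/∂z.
∂L/∂z = 10

h = ReLU(4) = 4
Since z > 0: ∂h/∂z = 1
∂L/∂z = ∂L/∂h · ∂h/∂z = 10 × 1 = 10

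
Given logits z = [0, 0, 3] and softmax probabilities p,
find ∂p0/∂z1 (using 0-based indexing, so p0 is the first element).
∂p0/∂z1 = -0.00205

p = softmax(z) = [0.04528, 0.04528, 0.9094]
p0 = 0.04528, p1 = 0.04528

∂p0/∂z1 = -p0 × p1 = -0.04528 × 0.04528 = -0.00205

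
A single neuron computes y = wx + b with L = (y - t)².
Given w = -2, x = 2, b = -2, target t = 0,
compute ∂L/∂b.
∂L/∂b = -12

y = wx + b = (-2)(2) + -2 = -6
∂L/∂y = 2(y - t) = 2(-6 - 0) = -12
∂y/∂b = 1
∂L/∂b = ∂L/∂y · ∂y/∂b = -12 × 1 = -12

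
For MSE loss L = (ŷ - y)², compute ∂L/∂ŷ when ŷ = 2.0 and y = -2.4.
∂L/∂ŷ = 8.8

∂L/∂ŷ = 2(ŷ - y) = 2(2.0 - -2.4) = 2(4.4) = 8.8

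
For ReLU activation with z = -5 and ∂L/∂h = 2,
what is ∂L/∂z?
∂L/∂z = 0

h = ReLU(-5) = 0
Since z < 0: ∂h/∂z = 0
∂L/∂z = ∂L/∂h · ∂h/∂z = 2 × 0 = 0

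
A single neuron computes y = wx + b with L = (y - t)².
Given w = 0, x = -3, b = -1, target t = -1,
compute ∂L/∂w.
∂L/∂w = 0

y = wx + b = (0)(-3) + -1 = -1
∂L/∂y = 2(y - t) = 2(-1 - -1) = 0
∂y/∂w = x = -3
∂L/∂w = ∂L/∂y · ∂y/∂w = 0 × -3 = 0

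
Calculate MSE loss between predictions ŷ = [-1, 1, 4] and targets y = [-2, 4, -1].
MSE = 11.67

MSE = (1/3)((-1--2)² + (1-4)² + (4--1)²) = (1/3)(1 + 9 + 25) = 11.67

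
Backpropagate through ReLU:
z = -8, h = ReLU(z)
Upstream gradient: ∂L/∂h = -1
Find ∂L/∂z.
∂L/∂z = 0

h = ReLU(-8) = 0
Since z < 0: ∂h/∂z = 0
∂L/∂z = ∂L/∂h · ∂h/∂z = -1 × 0 = 0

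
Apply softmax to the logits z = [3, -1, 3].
p = [0.4955, 0.0091, 0.4955]

exp(z) = [20.09, 0.3679, 20.09]
Sum = 40.54
p = [0.4955, 0.0091, 0.4955]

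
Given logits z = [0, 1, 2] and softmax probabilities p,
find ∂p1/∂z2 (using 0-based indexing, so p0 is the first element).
∂p1/∂z2 = -0.1628

p = softmax(z) = [0.09003, 0.2447, 0.6652]
p1 = 0.2447, p2 = 0.6652

∂p1/∂z2 = -p1 × p2 = -0.2447 × 0.6652 = -0.1628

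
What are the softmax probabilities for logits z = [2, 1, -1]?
p = [0.7054, 0.2595, 0.0351]

exp(z) = [7.389, 2.718, 0.3679]
Sum = 10.48
p = [0.7054, 0.2595, 0.0351]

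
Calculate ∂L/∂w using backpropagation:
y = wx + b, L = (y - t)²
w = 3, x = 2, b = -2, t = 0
∂L/∂w = 16

y = wx + b = (3)(2) + -2 = 4
∂L/∂y = 2(y - t) = 2(4 - 0) = 8
∂y/∂w = x = 2
∂L/∂w = ∂L/∂y · ∂y/∂w = 8 × 2 = 16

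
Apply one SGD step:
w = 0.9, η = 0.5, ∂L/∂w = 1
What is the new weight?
w_new = 0.4

w_new = w - η·∂L/∂w = 0.9 - 0.5×(1) = 0.9 - (0.5) = 0.4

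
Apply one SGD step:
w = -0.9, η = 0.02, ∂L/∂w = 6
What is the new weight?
w_new = -1.02

w_new = w - η·∂L/∂w = -0.9 - 0.02×(6) = -0.9 - (0.12) = -1.02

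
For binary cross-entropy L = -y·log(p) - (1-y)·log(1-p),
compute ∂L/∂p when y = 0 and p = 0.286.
∂L/∂p = 1.401

∂L/∂p = -y/p + (1-y)/(1-p) = 0 + 1/0.714 = 1.401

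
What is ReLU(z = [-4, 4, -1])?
h = [0, 4, 0]

ReLU applied element-wise: max(0,-4)=0, max(0,4)=4, max(0,-1)=0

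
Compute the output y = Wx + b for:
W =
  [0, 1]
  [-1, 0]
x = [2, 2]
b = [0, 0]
y = [2, -2]

Wx = [0×2 + 1×2, -1×2 + 0×2]
   = [2, -2]
y = Wx + b = [2 + 0, -2 + 0] = [2, -2]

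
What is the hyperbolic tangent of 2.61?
0.9892

tanh(2.61) = (e^(2.61) - e^(-2.61))/(e^(2.61) + e^(-2.61)) = 0.9892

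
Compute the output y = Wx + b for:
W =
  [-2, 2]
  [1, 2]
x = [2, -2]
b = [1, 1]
y = [-7, -1]

Wx = [-2×2 + 2×-2, 1×2 + 2×-2]
   = [-8, -2]
y = Wx + b = [-8 + 1, -2 + 1] = [-7, -1]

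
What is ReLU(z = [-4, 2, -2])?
h = [0, 2, 0]

ReLU applied element-wise: max(0,-4)=0, max(0,2)=2, max(0,-2)=0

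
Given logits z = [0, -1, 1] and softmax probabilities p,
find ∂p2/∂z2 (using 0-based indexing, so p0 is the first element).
∂p2/∂z2 = 0.2227

p = softmax(z) = [0.2447, 0.09003, 0.6652]
p2 = 0.6652

∂p2/∂z2 = p2(1 - p2) = 0.6652 × (1 - 0.6652) = 0.2227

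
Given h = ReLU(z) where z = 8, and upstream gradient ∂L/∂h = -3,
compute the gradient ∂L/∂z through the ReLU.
∂L/∂z = -3

h = ReLU(8) = 8
Since z > 0: ∂h/∂z = 1
∂L/∂z = ∂L/∂h · ∂h/∂z = -3 × 1 = -3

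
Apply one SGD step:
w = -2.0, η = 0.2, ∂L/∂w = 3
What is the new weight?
w_new = -2.6

w_new = w - η·∂L/∂w = -2.0 - 0.2×(3) = -2.0 - (0.6) = -2.6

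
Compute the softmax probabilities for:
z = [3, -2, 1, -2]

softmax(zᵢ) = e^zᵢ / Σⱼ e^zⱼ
p = [0.8705, 0.0059, 0.1178, 0.0059]

exp(z) = [20.09, 0.1353, 2.718, 0.1353]
Sum = 23.07
p = [0.8705, 0.0059, 0.1178, 0.0059]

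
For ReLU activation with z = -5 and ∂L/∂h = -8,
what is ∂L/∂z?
∂L/∂z = 0

h = ReLU(-5) = 0
Since z < 0: ∂h/∂z = 0
∂L/∂z = ∂L/∂h · ∂h/∂z = -8 × 0 = 0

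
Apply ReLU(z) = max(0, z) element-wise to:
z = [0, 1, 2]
h = [0, 1, 2]

ReLU applied element-wise: max(0,0)=0, max(0,1)=1, max(0,2)=2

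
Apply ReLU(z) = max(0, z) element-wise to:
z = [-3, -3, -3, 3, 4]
h = [0, 0, 0, 3, 4]

ReLU applied element-wise: max(0,-3)=0, max(0,-3)=0, max(0,-3)=0, max(0,3)=3, max(0,4)=4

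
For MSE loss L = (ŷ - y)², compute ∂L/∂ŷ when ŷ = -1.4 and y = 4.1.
∂L/∂ŷ = -11.0

∂L/∂ŷ = 2(ŷ - y) = 2(-1.4 - 4.1) = 2(-5.5) = -11.0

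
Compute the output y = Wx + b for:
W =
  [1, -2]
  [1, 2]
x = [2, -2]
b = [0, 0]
y = [6, -2]

Wx = [1×2 + -2×-2, 1×2 + 2×-2]
   = [6, -2]
y = Wx + b = [6 + 0, -2 + 0] = [6, -2]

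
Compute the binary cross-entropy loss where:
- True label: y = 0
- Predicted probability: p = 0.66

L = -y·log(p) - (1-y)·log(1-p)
L = 1.079

L = -0·log(0.66) - 1·log(0.34) = -log(0.34) = 1.079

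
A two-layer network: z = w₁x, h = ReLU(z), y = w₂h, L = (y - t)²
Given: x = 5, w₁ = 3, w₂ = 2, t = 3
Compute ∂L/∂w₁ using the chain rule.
∂L/∂w₁ = 540

Forward pass:
z = w₁x = 3×5 = 15
h = ReLU(15) = 15
y = w₂h = 2×15 = 30

Backward pass:
∂L/∂y = 2(y - t) = 2(30 - 3) = 54
∂y/∂h = w₂ = 2
∂h/∂z = 1 (ReLU derivative)
∂z/∂w₁ = x = 5

∂L/∂w₁ = 54 × 2 × 1 × 5 = 540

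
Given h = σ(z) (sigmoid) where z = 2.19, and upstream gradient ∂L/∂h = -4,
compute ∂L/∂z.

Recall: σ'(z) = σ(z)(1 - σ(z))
∂L/∂z = -0.3621

σ(2.19) = 0.8993
σ'(2.19) = σ(2.19)(1 - σ(2.19)) = 0.8993 × 0.1007 = 0.09052
∂L/∂z = ∂L/∂h · σ'(z) = -4 × 0.09052 = -0.3621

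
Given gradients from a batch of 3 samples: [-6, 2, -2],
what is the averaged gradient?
Average gradient = -2

Average = (1/3)(-6 + 2 + -2) = -6/3 = -2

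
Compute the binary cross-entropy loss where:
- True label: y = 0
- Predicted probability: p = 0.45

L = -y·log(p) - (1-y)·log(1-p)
L = 0.5978

L = -0·log(0.45) - 1·log(0.55) = -log(0.55) = 0.5978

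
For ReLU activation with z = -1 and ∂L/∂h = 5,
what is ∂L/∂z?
∂L/∂z = 0

h = ReLU(-1) = 0
Since z < 0: ∂h/∂z = 0
∂L/∂z = ∂L/∂h · ∂h/∂z = 5 × 0 = 0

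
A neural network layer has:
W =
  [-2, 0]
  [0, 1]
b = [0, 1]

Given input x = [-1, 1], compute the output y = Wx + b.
y = [2, 2]

Wx = [-2×-1 + 0×1, 0×-1 + 1×1]
   = [2, 1]
y = Wx + b = [2 + 0, 1 + 1] = [2, 2]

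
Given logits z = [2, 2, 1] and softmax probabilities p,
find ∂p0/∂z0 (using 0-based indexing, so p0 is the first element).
∂p0/∂z0 = 0.244

p = softmax(z) = [0.4223, 0.4223, 0.1554]
p0 = 0.4223

∂p0/∂z0 = p0(1 - p0) = 0.4223 × (1 - 0.4223) = 0.244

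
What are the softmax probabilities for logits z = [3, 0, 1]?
p = [0.8438, 0.042, 0.1142]

exp(z) = [20.09, 1, 2.718]
Sum = 23.8
p = [0.8438, 0.042, 0.1142]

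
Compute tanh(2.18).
0.9748

tanh(2.18) = (e^(2.18) - e^(-2.18))/(e^(2.18) + e^(-2.18)) = 0.9748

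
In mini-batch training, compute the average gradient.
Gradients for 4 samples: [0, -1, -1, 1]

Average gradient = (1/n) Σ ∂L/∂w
Average gradient = -0.25

Average = (1/4)(0 + -1 + -1 + 1) = -1/4 = -0.25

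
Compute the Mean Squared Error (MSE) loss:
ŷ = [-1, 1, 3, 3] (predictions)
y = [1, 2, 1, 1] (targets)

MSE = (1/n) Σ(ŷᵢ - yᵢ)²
MSE = 3.25

MSE = (1/4)((-1-1)² + (1-2)² + (3-1)² + (3-1)²) = (1/4)(4 + 1 + 4 + 4) = 3.25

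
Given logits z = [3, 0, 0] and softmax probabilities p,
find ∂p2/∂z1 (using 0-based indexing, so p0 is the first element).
∂p2/∂z1 = -0.00205

p = softmax(z) = [0.9094, 0.04528, 0.04528]
p2 = 0.04528, p1 = 0.04528

∂p2/∂z1 = -p2 × p1 = -0.04528 × 0.04528 = -0.00205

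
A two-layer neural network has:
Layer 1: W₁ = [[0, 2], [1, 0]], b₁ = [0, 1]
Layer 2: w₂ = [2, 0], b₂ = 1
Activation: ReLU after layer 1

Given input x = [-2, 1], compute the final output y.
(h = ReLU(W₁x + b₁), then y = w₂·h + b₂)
y = 5

Layer 1 pre-activation: z₁ = [2, -1]
After ReLU: h = [2, 0]
Layer 2 output: y = 2×2 + 0×0 + 1 = 5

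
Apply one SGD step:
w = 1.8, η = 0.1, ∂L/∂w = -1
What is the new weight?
w_new = 1.9

w_new = w - η·∂L/∂w = 1.8 - 0.1×(-1) = 1.8 - (-0.1) = 1.9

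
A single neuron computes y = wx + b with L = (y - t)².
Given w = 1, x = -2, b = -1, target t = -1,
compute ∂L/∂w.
∂L/∂w = 8

y = wx + b = (1)(-2) + -1 = -3
∂L/∂y = 2(y - t) = 2(-3 - -1) = -4
∂y/∂w = x = -2
∂L/∂w = ∂L/∂y · ∂y/∂w = -4 × -2 = 8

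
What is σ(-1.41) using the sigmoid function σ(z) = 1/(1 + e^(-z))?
0.1962

sigmoid(-1.41) = 1/(1 + e^(1.41)) = 1/(1 + 4.096) = 0.1962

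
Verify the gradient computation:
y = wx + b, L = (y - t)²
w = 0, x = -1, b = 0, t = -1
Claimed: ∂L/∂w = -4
Incorrect

y = (0)(-1) + 0 = 0
∂L/∂y = 2(y - t) = 2(0 - -1) = 2
∂y/∂w = x = -1
∂L/∂w = 2 × -1 = -2

Claimed value: -4
Incorrect: The correct gradient is -2.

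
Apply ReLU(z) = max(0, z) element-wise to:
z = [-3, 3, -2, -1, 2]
h = [0, 3, 0, 0, 2]

ReLU applied element-wise: max(0,-3)=0, max(0,3)=3, max(0,-2)=0, max(0,-1)=0, max(0,2)=2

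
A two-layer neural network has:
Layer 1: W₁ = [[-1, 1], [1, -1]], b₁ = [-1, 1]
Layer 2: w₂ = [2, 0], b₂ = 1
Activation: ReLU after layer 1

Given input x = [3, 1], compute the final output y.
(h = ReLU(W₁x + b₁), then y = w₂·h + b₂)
y = 1

Layer 1 pre-activation: z₁ = [-3, 3]
After ReLU: h = [0, 3]
Layer 2 output: y = 2×0 + 0×3 + 1 = 1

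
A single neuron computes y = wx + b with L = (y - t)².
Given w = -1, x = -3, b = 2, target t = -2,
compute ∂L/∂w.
∂L/∂w = -42

y = wx + b = (-1)(-3) + 2 = 5
∂L/∂y = 2(y - t) = 2(5 - -2) = 14
∂y/∂w = x = -3
∂L/∂w = ∂L/∂y · ∂y/∂w = 14 × -3 = -42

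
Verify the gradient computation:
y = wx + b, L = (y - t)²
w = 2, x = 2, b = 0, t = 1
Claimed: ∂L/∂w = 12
Correct

y = (2)(2) + 0 = 4
∂L/∂y = 2(y - t) = 2(4 - 1) = 6
∂y/∂w = x = 2
∂L/∂w = 6 × 2 = 12

Claimed value: 12
Correct: The correct gradient is 12.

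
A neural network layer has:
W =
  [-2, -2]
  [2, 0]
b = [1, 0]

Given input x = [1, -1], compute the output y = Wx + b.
y = [1, 2]

Wx = [-2×1 + -2×-1, 2×1 + 0×-1]
   = [0, 2]
y = Wx + b = [0 + 1, 2 + 0] = [1, 2]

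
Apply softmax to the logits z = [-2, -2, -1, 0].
p = [0.0826, 0.0826, 0.2245, 0.6103]

exp(z) = [0.1353, 0.1353, 0.3679, 1]
Sum = 1.639
p = [0.0826, 0.0826, 0.2245, 0.6103]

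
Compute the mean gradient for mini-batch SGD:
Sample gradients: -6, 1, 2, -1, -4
Average gradient = -1.6

Average = (1/5)(-6 + 1 + 2 + -1 + -4) = -8/5 = -1.6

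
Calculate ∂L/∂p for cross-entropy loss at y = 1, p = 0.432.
∂L/∂p = -2.315

∂L/∂p = -y/p + (1-y)/(1-p) = -1/0.432 + 0 = -2.315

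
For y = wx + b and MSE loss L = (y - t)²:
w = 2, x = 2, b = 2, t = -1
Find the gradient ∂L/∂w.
∂L/∂w = 28

y = wx + b = (2)(2) + 2 = 6
∂L/∂y = 2(y - t) = 2(6 - -1) = 14
∂y/∂w = x = 2
∂L/∂w = ∂L/∂y · ∂y/∂w = 14 × 2 = 28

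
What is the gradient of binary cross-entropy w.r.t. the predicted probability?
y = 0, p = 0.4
∂L/∂p = 1.667

∂L/∂p = -y/p + (1-y)/(1-p) = 0 + 1/0.6 = 1.667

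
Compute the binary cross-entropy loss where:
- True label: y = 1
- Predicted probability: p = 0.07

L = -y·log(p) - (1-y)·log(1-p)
L = 2.659

L = -1·log(0.07) - 0·log(0.93) = -log(0.07) = 2.659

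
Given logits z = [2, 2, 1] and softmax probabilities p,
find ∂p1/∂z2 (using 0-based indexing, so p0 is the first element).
∂p1/∂z2 = -0.06561

p = softmax(z) = [0.4223, 0.4223, 0.1554]
p1 = 0.4223, p2 = 0.1554

∂p1/∂z2 = -p1 × p2 = -0.4223 × 0.1554 = -0.06561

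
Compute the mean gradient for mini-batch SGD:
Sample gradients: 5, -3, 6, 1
Average gradient = 2.25

Average = (1/4)(5 + -3 + 6 + 1) = 9/4 = 2.25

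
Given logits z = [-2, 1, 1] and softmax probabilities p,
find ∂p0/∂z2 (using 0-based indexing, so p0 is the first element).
∂p0/∂z2 = -0.01185

p = softmax(z) = [0.02429, 0.4879, 0.4879]
p0 = 0.02429, p2 = 0.4879

∂p0/∂z2 = -p0 × p2 = -0.02429 × 0.4879 = -0.01185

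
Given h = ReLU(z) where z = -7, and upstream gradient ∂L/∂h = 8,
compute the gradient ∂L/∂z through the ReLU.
∂L/∂z = 0

h = ReLU(-7) = 0
Since z < 0: ∂h/∂z = 0
∂L/∂z = ∂L/∂h · ∂h/∂z = 8 × 0 = 0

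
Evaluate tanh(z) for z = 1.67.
0.9316

tanh(1.67) = (e^(1.67) - e^(-1.67))/(e^(1.67) + e^(-1.67)) = 0.9316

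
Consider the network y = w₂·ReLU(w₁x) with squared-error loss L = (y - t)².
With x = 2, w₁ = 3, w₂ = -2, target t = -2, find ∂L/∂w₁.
∂L/∂w₁ = 80

Forward pass:
z = w₁x = 3×2 = 6
h = ReLU(6) = 6
y = w₂h = -2×6 = -12

Backward pass:
∂L/∂y = 2(y - t) = 2(-12 - -2) = -20
∂y/∂h = w₂ = -2
∂h/∂z = 1 (ReLU derivative)
∂z/∂w₁ = x = 2

∂L/∂w₁ = -20 × -2 × 1 × 2 = 80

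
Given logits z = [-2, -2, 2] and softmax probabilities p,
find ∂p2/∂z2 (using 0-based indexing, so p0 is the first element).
∂p2/∂z2 = 0.03409

p = softmax(z) = [0.01767, 0.01767, 0.9647]
p2 = 0.9647

∂p2/∂z2 = p2(1 - p2) = 0.9647 × (1 - 0.9647) = 0.03409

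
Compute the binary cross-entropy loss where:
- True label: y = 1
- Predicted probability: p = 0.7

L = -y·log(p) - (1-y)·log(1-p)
L = 0.3567

L = -1·log(0.7) - 0·log(0.3) = -log(0.7) = 0.3567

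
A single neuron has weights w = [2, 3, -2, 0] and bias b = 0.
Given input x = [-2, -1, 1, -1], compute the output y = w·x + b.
y = -9

y = (2)(-2) + (3)(-1) + (-2)(1) + (0)(-1) + 0 = -9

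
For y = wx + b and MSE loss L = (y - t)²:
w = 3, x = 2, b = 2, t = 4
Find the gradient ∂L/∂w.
∂L/∂w = 16

y = wx + b = (3)(2) + 2 = 8
∂L/∂y = 2(y - t) = 2(8 - 4) = 8
∂y/∂w = x = 2
∂L/∂w = ∂L/∂y · ∂y/∂w = 8 × 2 = 16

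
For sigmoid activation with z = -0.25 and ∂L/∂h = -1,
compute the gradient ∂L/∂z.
∂L/∂z = -0.2461

σ(-0.25) = 0.4378
σ'(-0.25) = σ(-0.25)(1 - σ(-0.25)) = 0.4378 × 0.5622 = 0.2461
∂L/∂z = ∂L/∂h · σ'(z) = -1 × 0.2461 = -0.2461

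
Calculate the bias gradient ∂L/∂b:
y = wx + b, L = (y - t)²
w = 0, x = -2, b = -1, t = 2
∂L/∂b = -6

y = wx + b = (0)(-2) + -1 = -1
∂L/∂y = 2(y - t) = 2(-1 - 2) = -6
∂y/∂b = 1
∂L/∂b = ∂L/∂y · ∂y/∂b = -6 × 1 = -6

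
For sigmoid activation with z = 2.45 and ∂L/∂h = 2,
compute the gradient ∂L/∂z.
∂L/∂z = 0.1463

σ(2.45) = 0.9206
σ'(2.45) = σ(2.45)(1 - σ(2.45)) = 0.9206 × 0.07944 = 0.07313
∂L/∂z = ∂L/∂h · σ'(z) = 2 × 0.07313 = 0.1463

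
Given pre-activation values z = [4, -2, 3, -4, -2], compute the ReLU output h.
h = [4, 0, 3, 0, 0]

ReLU applied element-wise: max(0,4)=4, max(0,-2)=0, max(0,3)=3, max(0,-4)=0, max(0,-2)=0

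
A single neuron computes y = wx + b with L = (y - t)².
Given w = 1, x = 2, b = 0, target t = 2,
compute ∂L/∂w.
∂L/∂w = 0

y = wx + b = (1)(2) + 0 = 2
∂L/∂y = 2(y - t) = 2(2 - 2) = 0
∂y/∂w = x = 2
∂L/∂w = ∂L/∂y · ∂y/∂w = 0 × 2 = 0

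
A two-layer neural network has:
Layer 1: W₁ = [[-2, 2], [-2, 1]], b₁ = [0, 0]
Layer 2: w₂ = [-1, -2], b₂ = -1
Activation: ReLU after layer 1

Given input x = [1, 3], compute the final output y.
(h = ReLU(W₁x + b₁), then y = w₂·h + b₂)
y = -7

Layer 1 pre-activation: z₁ = [4, 1]
After ReLU: h = [4, 1]
Layer 2 output: y = -1×4 + -2×1 + -1 = -7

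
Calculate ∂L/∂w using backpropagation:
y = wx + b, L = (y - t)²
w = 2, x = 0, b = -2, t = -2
∂L/∂w = 0

y = wx + b = (2)(0) + -2 = -2
∂L/∂y = 2(y - t) = 2(-2 - -2) = 0
∂y/∂w = x = 0
∂L/∂w = ∂L/∂y · ∂y/∂w = 0 × 0 = 0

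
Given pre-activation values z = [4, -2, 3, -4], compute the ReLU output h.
h = [4, 0, 3, 0]

ReLU applied element-wise: max(0,4)=4, max(0,-2)=0, max(0,3)=3, max(0,-4)=0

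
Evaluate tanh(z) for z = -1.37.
-0.8787

tanh(-1.37) = (e^(-1.37) - e^(1.37))/(e^(-1.37) + e^(1.37)) = -0.8787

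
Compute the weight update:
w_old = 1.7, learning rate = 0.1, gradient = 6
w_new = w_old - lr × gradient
w_new = 1.1

w_new = w - η·∂L/∂w = 1.7 - 0.1×(6) = 1.7 - (0.6) = 1.1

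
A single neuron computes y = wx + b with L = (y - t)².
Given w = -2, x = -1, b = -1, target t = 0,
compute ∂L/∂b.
∂L/∂b = 2

y = wx + b = (-2)(-1) + -1 = 1
∂L/∂y = 2(y - t) = 2(1 - 0) = 2
∂y/∂b = 1
∂L/∂b = ∂L/∂y · ∂y/∂b = 2 × 1 = 2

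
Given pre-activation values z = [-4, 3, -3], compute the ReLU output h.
h = [0, 3, 0]

ReLU applied element-wise: max(0,-4)=0, max(0,3)=3, max(0,-3)=0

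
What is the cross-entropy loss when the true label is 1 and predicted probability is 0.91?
L = 0.09431

L = -1·log(0.91) - 0·log(0.09) = -log(0.91) = 0.09431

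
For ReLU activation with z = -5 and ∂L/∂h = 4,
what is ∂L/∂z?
∂L/∂z = 0

h = ReLU(-5) = 0
Since z < 0: ∂h/∂z = 0
∂L/∂z = ∂L/∂h · ∂h/∂z = 4 × 0 = 0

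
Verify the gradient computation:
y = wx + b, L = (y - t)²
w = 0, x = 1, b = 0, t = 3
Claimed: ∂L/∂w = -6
Correct

y = (0)(1) + 0 = 0
∂L/∂y = 2(y - t) = 2(0 - 3) = -6
∂y/∂w = x = 1
∂L/∂w = -6 × 1 = -6

Claimed value: -6
Correct: The correct gradient is -6.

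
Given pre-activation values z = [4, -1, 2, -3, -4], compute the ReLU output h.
h = [4, 0, 2, 0, 0]

ReLU applied element-wise: max(0,4)=4, max(0,-1)=0, max(0,2)=2, max(0,-3)=0, max(0,-4)=0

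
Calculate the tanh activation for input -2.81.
-0.9928

tanh(-2.81) = (e^(-2.81) - e^(2.81))/(e^(-2.81) + e^(2.81)) = -0.9928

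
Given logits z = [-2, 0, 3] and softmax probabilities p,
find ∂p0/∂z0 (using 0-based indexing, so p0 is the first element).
∂p0/∂z0 = 0.006337

p = softmax(z) = [0.006377, 0.04712, 0.9465]
p0 = 0.006377

∂p0/∂z0 = p0(1 - p0) = 0.006377 × (1 - 0.006377) = 0.006337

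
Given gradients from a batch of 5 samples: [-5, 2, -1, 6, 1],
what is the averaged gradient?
Average gradient = 0.6

Average = (1/5)(-5 + 2 + -1 + 6 + 1) = 3/5 = 0.6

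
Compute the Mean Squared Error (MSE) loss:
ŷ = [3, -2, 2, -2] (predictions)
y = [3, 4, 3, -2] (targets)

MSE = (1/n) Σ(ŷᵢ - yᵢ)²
MSE = 9.25

MSE = (1/4)((3-3)² + (-2-4)² + (2-3)² + (-2--2)²) = (1/4)(0 + 36 + 1 + 0) = 9.25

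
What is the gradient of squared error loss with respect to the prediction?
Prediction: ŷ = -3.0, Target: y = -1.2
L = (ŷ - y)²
∂L/∂ŷ = -3.6

∂L/∂ŷ = 2(ŷ - y) = 2(-3.0 - -1.2) = 2(-1.8) = -3.6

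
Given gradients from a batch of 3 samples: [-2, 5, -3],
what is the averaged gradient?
Average gradient = 0

Average = (1/3)(-2 + 5 + -3) = 0/3 = 0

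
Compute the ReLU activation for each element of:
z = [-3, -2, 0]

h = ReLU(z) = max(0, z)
h = [0, 0, 0]

ReLU applied element-wise: max(0,-3)=0, max(0,-2)=0, max(0,0)=0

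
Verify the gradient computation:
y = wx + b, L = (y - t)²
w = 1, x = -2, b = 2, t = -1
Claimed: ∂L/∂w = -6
Incorrect

y = (1)(-2) + 2 = 0
∂L/∂y = 2(y - t) = 2(0 - -1) = 2
∂y/∂w = x = -2
∂L/∂w = 2 × -2 = -4

Claimed value: -6
Incorrect: The correct gradient is -4.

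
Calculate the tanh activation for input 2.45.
0.9852

tanh(2.45) = (e^(2.45) - e^(-2.45))/(e^(2.45) + e^(-2.45)) = 0.9852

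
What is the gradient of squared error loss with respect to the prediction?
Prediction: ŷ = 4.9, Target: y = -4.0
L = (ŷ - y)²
∂L/∂ŷ = 17.8

∂L/∂ŷ = 2(ŷ - y) = 2(4.9 - -4.0) = 2(8.9) = 17.8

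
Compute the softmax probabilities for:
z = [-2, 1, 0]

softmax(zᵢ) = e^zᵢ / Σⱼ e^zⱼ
p = [0.0351, 0.7054, 0.2595]

exp(z) = [0.1353, 2.718, 1]
Sum = 3.854
p = [0.0351, 0.7054, 0.2595]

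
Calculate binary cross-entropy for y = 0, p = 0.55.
L = 0.7985

L = -0·log(0.55) - 1·log(0.45) = -log(0.45) = 0.7985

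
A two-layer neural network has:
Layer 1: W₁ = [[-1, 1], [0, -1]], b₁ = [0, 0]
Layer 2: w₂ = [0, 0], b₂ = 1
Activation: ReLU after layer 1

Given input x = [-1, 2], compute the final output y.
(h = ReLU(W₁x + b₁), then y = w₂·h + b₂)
y = 1

Layer 1 pre-activation: z₁ = [3, -2]
After ReLU: h = [3, 0]
Layer 2 output: y = 0×3 + 0×0 + 1 = 1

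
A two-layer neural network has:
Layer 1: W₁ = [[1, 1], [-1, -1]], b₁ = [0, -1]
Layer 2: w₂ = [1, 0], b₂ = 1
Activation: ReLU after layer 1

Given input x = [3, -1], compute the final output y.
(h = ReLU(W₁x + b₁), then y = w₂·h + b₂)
y = 3

Layer 1 pre-activation: z₁ = [2, -3]
After ReLU: h = [2, 0]
Layer 2 output: y = 1×2 + 0×0 + 1 = 3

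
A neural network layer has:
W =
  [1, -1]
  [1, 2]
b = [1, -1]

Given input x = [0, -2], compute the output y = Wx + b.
y = [3, -5]

Wx = [1×0 + -1×-2, 1×0 + 2×-2]
   = [2, -4]
y = Wx + b = [2 + 1, -4 + -1] = [3, -5]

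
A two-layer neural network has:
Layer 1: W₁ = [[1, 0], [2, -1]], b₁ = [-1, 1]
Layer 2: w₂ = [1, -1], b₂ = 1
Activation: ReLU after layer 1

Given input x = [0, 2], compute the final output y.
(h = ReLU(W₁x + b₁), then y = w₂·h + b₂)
y = 1

Layer 1 pre-activation: z₁ = [-1, -1]
After ReLU: h = [0, 0]
Layer 2 output: y = 1×0 + -1×0 + 1 = 1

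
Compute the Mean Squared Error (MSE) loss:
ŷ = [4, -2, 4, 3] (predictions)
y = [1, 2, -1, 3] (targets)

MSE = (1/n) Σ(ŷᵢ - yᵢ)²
MSE = 12.5

MSE = (1/4)((4-1)² + (-2-2)² + (4--1)² + (3-3)²) = (1/4)(9 + 16 + 25 + 0) = 12.5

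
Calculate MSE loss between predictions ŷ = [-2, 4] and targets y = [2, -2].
MSE = 26

MSE = (1/2)((-2-2)² + (4--2)²) = (1/2)(16 + 36) = 26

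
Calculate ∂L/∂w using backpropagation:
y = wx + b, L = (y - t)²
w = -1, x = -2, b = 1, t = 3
∂L/∂w = 0

y = wx + b = (-1)(-2) + 1 = 3
∂L/∂y = 2(y - t) = 2(3 - 3) = 0
∂y/∂w = x = -2
∂L/∂w = ∂L/∂y · ∂y/∂w = 0 × -2 = 0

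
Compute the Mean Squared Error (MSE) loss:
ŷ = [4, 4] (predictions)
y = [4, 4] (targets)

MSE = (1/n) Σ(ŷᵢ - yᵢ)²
MSE = 0

MSE = (1/2)((4-4)² + (4-4)²) = (1/2)(0 + 0) = 0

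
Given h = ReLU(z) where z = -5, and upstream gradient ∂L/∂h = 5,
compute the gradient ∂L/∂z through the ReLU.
∂L/∂z = 0

h = ReLU(-5) = 0
Since z < 0: ∂h/∂z = 0
∂L/∂z = ∂L/∂h · ∂h/∂z = 5 × 0 = 0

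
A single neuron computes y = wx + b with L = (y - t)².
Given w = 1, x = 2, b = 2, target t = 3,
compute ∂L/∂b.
∂L/∂b = 2

y = wx + b = (1)(2) + 2 = 4
∂L/∂y = 2(y - t) = 2(4 - 3) = 2
∂y/∂b = 1
∂L/∂b = ∂L/∂y · ∂y/∂b = 2 × 1 = 2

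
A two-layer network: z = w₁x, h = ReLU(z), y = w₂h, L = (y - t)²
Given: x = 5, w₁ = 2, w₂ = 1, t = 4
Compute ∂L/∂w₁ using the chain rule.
∂L/∂w₁ = 60

Forward pass:
z = w₁x = 2×5 = 10
h = ReLU(10) = 10
y = w₂h = 1×10 = 10

Backward pass:
∂L/∂y = 2(y - t) = 2(10 - 4) = 12
∂y/∂h = w₂ = 1
∂h/∂z = 1 (ReLU derivative)
∂z/∂w₁ = x = 5

∂L/∂w₁ = 12 × 1 × 1 × 5 = 60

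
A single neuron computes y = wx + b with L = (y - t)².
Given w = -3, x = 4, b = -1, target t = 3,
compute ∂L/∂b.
∂L/∂b = -32

y = wx + b = (-3)(4) + -1 = -13
∂L/∂y = 2(y - t) = 2(-13 - 3) = -32
∂y/∂b = 1
∂L/∂b = ∂L/∂y · ∂y/∂b = -32 × 1 = -32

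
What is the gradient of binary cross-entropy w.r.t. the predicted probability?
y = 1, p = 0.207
∂L/∂p = -4.831

∂L/∂p = -y/p + (1-y)/(1-p) = -1/0.207 + 0 = -4.831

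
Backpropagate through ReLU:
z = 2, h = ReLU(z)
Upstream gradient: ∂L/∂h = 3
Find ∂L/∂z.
∂L/∂z = 3

h = ReLU(2) = 2
Since z > 0: ∂h/∂z = 1
∂L/∂z = ∂L/∂h · ∂h/∂z = 3 × 1 = 3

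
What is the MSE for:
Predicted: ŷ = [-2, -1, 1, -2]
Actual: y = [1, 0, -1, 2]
MSE = 7.5

MSE = (1/4)((-2-1)² + (-1-0)² + (1--1)² + (-2-2)²) = (1/4)(9 + 1 + 4 + 16) = 7.5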